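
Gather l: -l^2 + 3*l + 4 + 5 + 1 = -l^2 + 3*l + 10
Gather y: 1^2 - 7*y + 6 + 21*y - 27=14*y - 20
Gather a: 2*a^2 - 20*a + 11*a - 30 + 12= 2*a^2 - 9*a - 18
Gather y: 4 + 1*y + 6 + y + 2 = 2*y + 12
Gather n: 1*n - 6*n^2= -6*n^2 + n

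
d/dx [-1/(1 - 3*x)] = -3/(3*x - 1)^2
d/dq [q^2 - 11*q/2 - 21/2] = 2*q - 11/2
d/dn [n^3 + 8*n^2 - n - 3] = 3*n^2 + 16*n - 1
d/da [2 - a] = -1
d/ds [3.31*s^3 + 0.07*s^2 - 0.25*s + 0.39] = 9.93*s^2 + 0.14*s - 0.25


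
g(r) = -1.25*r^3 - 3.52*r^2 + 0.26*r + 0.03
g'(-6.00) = -92.50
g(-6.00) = 141.75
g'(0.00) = 0.26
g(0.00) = 0.03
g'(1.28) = -14.90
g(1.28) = -8.03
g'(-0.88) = 3.55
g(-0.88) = -2.07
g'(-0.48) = 2.78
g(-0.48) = -0.77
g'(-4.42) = -41.88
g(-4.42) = 38.05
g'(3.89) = -83.87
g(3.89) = -125.80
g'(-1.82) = 0.65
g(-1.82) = -4.57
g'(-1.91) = 0.03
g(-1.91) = -4.60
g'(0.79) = -7.64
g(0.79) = -2.58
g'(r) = -3.75*r^2 - 7.04*r + 0.26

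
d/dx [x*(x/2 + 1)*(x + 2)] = (x/2 + 1)*(3*x + 2)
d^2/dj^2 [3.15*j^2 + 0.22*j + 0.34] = 6.30000000000000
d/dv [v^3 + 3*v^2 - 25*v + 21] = 3*v^2 + 6*v - 25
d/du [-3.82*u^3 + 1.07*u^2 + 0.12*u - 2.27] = -11.46*u^2 + 2.14*u + 0.12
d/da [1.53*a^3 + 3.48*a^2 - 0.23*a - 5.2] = 4.59*a^2 + 6.96*a - 0.23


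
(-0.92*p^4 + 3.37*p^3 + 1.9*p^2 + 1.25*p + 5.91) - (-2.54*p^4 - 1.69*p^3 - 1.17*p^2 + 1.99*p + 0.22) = 1.62*p^4 + 5.06*p^3 + 3.07*p^2 - 0.74*p + 5.69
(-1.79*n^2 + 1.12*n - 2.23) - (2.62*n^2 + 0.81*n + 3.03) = -4.41*n^2 + 0.31*n - 5.26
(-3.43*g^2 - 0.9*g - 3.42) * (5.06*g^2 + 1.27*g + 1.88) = -17.3558*g^4 - 8.9101*g^3 - 24.8966*g^2 - 6.0354*g - 6.4296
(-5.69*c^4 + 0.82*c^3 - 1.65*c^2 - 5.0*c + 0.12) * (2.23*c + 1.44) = -12.6887*c^5 - 6.365*c^4 - 2.4987*c^3 - 13.526*c^2 - 6.9324*c + 0.1728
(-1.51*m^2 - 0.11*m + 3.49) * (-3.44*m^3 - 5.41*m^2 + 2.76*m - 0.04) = 5.1944*m^5 + 8.5475*m^4 - 15.5781*m^3 - 19.1241*m^2 + 9.6368*m - 0.1396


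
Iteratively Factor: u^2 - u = (u - 1)*(u)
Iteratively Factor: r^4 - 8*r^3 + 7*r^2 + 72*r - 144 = (r - 4)*(r^3 - 4*r^2 - 9*r + 36) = (r - 4)^2*(r^2 - 9) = (r - 4)^2*(r + 3)*(r - 3)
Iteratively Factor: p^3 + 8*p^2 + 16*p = (p + 4)*(p^2 + 4*p) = (p + 4)^2*(p)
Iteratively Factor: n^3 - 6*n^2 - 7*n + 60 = (n - 5)*(n^2 - n - 12) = (n - 5)*(n + 3)*(n - 4)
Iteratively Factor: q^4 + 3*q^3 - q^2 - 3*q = (q + 1)*(q^3 + 2*q^2 - 3*q) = (q - 1)*(q + 1)*(q^2 + 3*q) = q*(q - 1)*(q + 1)*(q + 3)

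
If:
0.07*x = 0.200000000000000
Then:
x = 2.86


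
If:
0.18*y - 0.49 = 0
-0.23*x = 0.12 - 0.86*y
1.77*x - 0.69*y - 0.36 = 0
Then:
No Solution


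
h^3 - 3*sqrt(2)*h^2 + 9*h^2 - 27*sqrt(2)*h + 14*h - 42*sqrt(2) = (h + 2)*(h + 7)*(h - 3*sqrt(2))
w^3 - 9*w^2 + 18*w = w*(w - 6)*(w - 3)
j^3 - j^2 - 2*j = j*(j - 2)*(j + 1)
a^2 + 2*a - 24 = (a - 4)*(a + 6)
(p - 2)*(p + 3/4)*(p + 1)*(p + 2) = p^4 + 7*p^3/4 - 13*p^2/4 - 7*p - 3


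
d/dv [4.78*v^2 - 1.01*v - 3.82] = 9.56*v - 1.01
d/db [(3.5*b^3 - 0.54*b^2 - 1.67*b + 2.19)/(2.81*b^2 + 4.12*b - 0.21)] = (9.835*b^4 + 28.84*b^3 + 0.2629*b^2 - 12.081*b - 8.6721)/(7.8961*b^4 + 23.1544*b^3 + 15.7942*b^2 - 1.7304*b + 0.0441)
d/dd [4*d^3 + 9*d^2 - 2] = 6*d*(2*d + 3)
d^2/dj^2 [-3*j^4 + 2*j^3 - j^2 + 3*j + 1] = -36*j^2 + 12*j - 2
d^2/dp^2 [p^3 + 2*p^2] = 6*p + 4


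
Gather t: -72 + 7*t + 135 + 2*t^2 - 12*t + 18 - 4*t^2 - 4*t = -2*t^2 - 9*t + 81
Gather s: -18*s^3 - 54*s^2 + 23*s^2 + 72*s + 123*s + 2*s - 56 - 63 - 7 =-18*s^3 - 31*s^2 + 197*s - 126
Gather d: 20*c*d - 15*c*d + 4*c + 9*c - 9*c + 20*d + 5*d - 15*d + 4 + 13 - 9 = 4*c + d*(5*c + 10) + 8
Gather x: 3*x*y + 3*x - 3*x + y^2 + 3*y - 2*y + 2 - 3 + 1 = 3*x*y + y^2 + y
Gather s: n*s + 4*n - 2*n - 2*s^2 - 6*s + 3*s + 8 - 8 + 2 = 2*n - 2*s^2 + s*(n - 3) + 2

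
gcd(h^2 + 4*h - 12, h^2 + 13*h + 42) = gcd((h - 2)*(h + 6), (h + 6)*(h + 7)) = h + 6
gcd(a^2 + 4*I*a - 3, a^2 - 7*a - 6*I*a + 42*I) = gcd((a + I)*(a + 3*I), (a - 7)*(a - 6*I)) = 1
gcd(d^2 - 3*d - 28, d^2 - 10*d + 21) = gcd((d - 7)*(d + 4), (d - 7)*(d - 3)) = d - 7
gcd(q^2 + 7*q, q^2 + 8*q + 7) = q + 7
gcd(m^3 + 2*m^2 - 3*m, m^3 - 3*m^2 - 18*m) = m^2 + 3*m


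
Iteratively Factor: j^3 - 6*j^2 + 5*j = (j - 1)*(j^2 - 5*j) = (j - 5)*(j - 1)*(j)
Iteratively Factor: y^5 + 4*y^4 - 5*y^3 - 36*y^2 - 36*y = (y - 3)*(y^4 + 7*y^3 + 16*y^2 + 12*y) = y*(y - 3)*(y^3 + 7*y^2 + 16*y + 12) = y*(y - 3)*(y + 2)*(y^2 + 5*y + 6) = y*(y - 3)*(y + 2)*(y + 3)*(y + 2)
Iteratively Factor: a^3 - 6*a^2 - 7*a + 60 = (a - 4)*(a^2 - 2*a - 15) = (a - 4)*(a + 3)*(a - 5)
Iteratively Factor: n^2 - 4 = (n - 2)*(n + 2)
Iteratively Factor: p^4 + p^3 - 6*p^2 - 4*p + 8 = (p + 2)*(p^3 - p^2 - 4*p + 4) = (p - 2)*(p + 2)*(p^2 + p - 2) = (p - 2)*(p + 2)^2*(p - 1)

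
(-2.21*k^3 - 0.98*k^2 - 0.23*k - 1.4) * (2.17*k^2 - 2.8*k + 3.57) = -4.7957*k^5 + 4.0614*k^4 - 5.6448*k^3 - 5.8926*k^2 + 3.0989*k - 4.998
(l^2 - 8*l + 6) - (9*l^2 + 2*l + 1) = -8*l^2 - 10*l + 5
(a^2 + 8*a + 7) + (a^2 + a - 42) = 2*a^2 + 9*a - 35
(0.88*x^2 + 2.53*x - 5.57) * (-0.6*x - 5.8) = -0.528*x^3 - 6.622*x^2 - 11.332*x + 32.306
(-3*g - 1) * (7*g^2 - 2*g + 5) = -21*g^3 - g^2 - 13*g - 5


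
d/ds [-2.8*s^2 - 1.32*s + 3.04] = -5.6*s - 1.32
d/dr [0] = 0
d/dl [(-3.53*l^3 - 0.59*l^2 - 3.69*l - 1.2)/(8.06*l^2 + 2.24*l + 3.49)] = (-28.4518*l^4 - 15.8144*l^3 - 8.5393*l^2 + 15.2258*l - 10.1901)/(64.9636*l^4 + 36.1088*l^3 + 61.2764*l^2 + 15.6352*l + 12.1801)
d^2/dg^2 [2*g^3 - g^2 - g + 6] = 12*g - 2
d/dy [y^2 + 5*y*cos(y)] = -5*y*sin(y) + 2*y + 5*cos(y)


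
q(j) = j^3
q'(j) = 3*j^2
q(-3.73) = -51.90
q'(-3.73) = 41.74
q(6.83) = 318.61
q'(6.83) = 139.95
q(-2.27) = -11.70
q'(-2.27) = 15.46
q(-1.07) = -1.23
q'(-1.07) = 3.43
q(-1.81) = -5.93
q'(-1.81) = 9.83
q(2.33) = 12.65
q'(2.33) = 16.29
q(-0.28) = -0.02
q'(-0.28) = 0.24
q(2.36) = 13.14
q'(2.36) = 16.71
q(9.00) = 729.00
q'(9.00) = 243.00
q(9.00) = 729.00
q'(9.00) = 243.00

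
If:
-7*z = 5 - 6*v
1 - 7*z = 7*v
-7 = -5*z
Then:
No Solution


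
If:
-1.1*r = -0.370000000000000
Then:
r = 0.34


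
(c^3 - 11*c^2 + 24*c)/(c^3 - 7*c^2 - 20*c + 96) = c/(c + 4)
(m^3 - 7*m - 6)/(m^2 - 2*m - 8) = (m^2 - 2*m - 3)/(m - 4)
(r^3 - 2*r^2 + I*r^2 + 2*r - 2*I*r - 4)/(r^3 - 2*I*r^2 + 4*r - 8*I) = (r^2 - r*(2 + I) + 2*I)/(r^2 - 4*I*r - 4)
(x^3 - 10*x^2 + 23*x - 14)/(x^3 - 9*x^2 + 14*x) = (x - 1)/x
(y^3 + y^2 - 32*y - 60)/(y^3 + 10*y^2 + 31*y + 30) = (y - 6)/(y + 3)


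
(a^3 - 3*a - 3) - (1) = a^3 - 3*a - 4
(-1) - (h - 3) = 2 - h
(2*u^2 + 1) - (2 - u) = 2*u^2 + u - 1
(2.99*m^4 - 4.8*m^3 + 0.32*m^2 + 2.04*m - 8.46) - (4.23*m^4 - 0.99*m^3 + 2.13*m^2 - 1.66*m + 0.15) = -1.24*m^4 - 3.81*m^3 - 1.81*m^2 + 3.7*m - 8.61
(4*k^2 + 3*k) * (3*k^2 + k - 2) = 12*k^4 + 13*k^3 - 5*k^2 - 6*k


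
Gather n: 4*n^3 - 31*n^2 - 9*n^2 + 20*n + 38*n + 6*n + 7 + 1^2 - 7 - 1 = 4*n^3 - 40*n^2 + 64*n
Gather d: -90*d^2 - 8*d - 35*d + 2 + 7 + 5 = -90*d^2 - 43*d + 14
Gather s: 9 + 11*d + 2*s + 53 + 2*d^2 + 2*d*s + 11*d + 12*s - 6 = 2*d^2 + 22*d + s*(2*d + 14) + 56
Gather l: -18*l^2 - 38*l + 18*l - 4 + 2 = -18*l^2 - 20*l - 2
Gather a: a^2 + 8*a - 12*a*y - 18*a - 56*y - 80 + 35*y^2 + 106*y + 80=a^2 + a*(-12*y - 10) + 35*y^2 + 50*y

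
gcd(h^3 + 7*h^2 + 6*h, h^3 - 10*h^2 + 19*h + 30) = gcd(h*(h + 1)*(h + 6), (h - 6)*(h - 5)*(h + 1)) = h + 1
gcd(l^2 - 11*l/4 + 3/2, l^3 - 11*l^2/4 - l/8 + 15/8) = 1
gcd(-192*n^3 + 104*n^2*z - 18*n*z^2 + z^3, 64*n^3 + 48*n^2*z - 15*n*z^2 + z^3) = -8*n + z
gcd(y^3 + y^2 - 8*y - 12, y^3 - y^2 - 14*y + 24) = y - 3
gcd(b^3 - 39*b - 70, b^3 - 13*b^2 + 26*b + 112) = b^2 - 5*b - 14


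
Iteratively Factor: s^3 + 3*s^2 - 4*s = (s - 1)*(s^2 + 4*s) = (s - 1)*(s + 4)*(s)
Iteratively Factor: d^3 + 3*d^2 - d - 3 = (d + 1)*(d^2 + 2*d - 3) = (d + 1)*(d + 3)*(d - 1)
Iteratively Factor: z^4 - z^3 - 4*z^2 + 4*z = (z)*(z^3 - z^2 - 4*z + 4) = z*(z + 2)*(z^2 - 3*z + 2) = z*(z - 2)*(z + 2)*(z - 1)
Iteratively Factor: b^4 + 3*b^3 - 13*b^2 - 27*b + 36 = (b - 3)*(b^3 + 6*b^2 + 5*b - 12) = (b - 3)*(b - 1)*(b^2 + 7*b + 12) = (b - 3)*(b - 1)*(b + 3)*(b + 4)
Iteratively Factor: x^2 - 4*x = (x)*(x - 4)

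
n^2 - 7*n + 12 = (n - 4)*(n - 3)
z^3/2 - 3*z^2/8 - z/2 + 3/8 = (z/2 + 1/2)*(z - 1)*(z - 3/4)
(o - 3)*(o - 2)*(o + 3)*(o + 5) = o^4 + 3*o^3 - 19*o^2 - 27*o + 90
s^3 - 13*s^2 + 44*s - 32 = (s - 8)*(s - 4)*(s - 1)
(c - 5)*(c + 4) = c^2 - c - 20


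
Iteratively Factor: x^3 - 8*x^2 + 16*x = (x - 4)*(x^2 - 4*x) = (x - 4)^2*(x)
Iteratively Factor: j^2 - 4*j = (j)*(j - 4)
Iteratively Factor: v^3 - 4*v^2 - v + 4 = (v + 1)*(v^2 - 5*v + 4) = (v - 1)*(v + 1)*(v - 4)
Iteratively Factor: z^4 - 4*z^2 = (z)*(z^3 - 4*z) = z*(z + 2)*(z^2 - 2*z) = z*(z - 2)*(z + 2)*(z)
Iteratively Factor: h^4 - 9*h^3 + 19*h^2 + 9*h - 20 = (h - 5)*(h^3 - 4*h^2 - h + 4) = (h - 5)*(h - 4)*(h^2 - 1) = (h - 5)*(h - 4)*(h + 1)*(h - 1)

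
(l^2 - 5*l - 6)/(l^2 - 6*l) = (l + 1)/l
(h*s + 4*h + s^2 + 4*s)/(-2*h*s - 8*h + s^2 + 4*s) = (h + s)/(-2*h + s)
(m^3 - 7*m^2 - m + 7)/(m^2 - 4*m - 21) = (m^2 - 1)/(m + 3)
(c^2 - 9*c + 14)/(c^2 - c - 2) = (c - 7)/(c + 1)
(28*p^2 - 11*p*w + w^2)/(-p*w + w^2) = (-28*p^2 + 11*p*w - w^2)/(w*(p - w))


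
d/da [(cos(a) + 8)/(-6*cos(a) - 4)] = -11*sin(a)/(3*cos(a) + 2)^2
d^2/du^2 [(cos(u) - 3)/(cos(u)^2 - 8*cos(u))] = (-(cos(u) - 8)^2*cos(u)^3 + 2*(cos(u) - 8)*(12*cos(u) - 9*cos(2*u) + cos(3*u) + 2)*cos(u) + 8*(cos(u) - 4)^2*(cos(u) - 3)*sin(u)^2)/((cos(u) - 8)^3*cos(u)^3)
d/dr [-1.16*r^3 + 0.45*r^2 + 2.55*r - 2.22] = -3.48*r^2 + 0.9*r + 2.55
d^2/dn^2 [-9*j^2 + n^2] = 2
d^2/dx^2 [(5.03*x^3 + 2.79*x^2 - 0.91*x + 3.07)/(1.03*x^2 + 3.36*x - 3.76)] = (5.6843418860808e-14*x^4 + 131.291642*x^3 - 296.909598*x^2 + 469.275216*x + 148.991792)/(1.092727*x^6 + 10.693872*x^5 + 22.917912*x^4 - 40.142592*x^3 - 83.661504*x^2 + 142.507008*x - 53.157376)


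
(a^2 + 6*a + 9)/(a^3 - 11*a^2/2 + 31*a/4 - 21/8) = 8*(a^2 + 6*a + 9)/(8*a^3 - 44*a^2 + 62*a - 21)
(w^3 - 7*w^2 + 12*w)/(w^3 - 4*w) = (w^2 - 7*w + 12)/(w^2 - 4)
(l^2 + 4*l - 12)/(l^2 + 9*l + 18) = (l - 2)/(l + 3)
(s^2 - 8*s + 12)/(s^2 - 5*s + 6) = (s - 6)/(s - 3)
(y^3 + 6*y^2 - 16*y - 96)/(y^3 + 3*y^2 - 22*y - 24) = (y + 4)/(y + 1)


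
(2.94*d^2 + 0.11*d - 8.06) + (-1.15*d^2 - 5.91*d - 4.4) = 1.79*d^2 - 5.8*d - 12.46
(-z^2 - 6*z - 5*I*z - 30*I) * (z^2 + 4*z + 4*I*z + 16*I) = -z^4 - 10*z^3 - 9*I*z^3 - 4*z^2 - 90*I*z^2 + 200*z - 216*I*z + 480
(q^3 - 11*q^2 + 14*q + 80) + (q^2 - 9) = q^3 - 10*q^2 + 14*q + 71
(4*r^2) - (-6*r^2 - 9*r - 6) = 10*r^2 + 9*r + 6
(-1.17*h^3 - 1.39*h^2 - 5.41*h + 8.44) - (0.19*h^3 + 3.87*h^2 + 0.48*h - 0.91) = -1.36*h^3 - 5.26*h^2 - 5.89*h + 9.35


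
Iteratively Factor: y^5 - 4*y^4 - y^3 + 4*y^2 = (y - 4)*(y^4 - y^2) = (y - 4)*(y - 1)*(y^3 + y^2) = y*(y - 4)*(y - 1)*(y^2 + y) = y*(y - 4)*(y - 1)*(y + 1)*(y)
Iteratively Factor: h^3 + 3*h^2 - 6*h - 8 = (h + 4)*(h^2 - h - 2) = (h + 1)*(h + 4)*(h - 2)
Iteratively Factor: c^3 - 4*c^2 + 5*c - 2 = (c - 2)*(c^2 - 2*c + 1) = (c - 2)*(c - 1)*(c - 1)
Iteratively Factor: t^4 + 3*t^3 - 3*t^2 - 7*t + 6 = (t + 2)*(t^3 + t^2 - 5*t + 3) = (t - 1)*(t + 2)*(t^2 + 2*t - 3) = (t - 1)^2*(t + 2)*(t + 3)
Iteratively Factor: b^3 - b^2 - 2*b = (b)*(b^2 - b - 2) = b*(b + 1)*(b - 2)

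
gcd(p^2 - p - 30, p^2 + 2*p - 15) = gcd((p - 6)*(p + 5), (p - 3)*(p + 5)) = p + 5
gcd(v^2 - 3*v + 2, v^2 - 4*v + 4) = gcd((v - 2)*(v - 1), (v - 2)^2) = v - 2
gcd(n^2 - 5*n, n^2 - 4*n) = n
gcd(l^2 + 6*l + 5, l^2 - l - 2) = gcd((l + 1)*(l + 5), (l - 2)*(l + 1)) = l + 1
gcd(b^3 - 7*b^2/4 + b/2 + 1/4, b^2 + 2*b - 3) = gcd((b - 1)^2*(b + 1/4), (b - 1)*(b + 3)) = b - 1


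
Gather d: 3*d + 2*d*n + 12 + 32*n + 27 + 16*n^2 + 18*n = d*(2*n + 3) + 16*n^2 + 50*n + 39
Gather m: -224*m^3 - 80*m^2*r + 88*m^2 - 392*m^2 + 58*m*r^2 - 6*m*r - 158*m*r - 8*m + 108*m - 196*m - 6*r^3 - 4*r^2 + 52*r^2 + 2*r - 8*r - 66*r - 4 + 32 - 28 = -224*m^3 + m^2*(-80*r - 304) + m*(58*r^2 - 164*r - 96) - 6*r^3 + 48*r^2 - 72*r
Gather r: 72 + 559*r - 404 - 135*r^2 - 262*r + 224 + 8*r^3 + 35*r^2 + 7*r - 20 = 8*r^3 - 100*r^2 + 304*r - 128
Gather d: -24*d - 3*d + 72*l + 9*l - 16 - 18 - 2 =-27*d + 81*l - 36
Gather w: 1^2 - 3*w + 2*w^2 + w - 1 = 2*w^2 - 2*w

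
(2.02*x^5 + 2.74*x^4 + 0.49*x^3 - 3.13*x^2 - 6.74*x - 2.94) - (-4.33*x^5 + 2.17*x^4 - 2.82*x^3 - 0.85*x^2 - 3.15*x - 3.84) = 6.35*x^5 + 0.57*x^4 + 3.31*x^3 - 2.28*x^2 - 3.59*x + 0.9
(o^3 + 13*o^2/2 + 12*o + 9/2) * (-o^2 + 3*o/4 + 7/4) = -o^5 - 23*o^4/4 - 43*o^3/8 + 127*o^2/8 + 195*o/8 + 63/8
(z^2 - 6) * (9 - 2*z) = -2*z^3 + 9*z^2 + 12*z - 54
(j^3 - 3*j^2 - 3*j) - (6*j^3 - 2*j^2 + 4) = -5*j^3 - j^2 - 3*j - 4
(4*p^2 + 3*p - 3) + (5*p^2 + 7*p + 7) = 9*p^2 + 10*p + 4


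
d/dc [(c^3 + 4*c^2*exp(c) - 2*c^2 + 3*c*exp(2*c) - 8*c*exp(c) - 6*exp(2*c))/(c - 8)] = 2*(2*c^3*exp(c) + c^3 + 3*c^2*exp(2*c) - 18*c^2*exp(c) - 13*c^2 - 30*c*exp(2*c) + 16*c + 39*exp(2*c) + 32*exp(c))/(c^2 - 16*c + 64)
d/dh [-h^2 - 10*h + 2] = -2*h - 10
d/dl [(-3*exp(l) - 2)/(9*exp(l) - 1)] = 21*exp(l)/(9*exp(l) - 1)^2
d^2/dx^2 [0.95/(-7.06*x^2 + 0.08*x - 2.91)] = (94.70284*x^2 - 1.07312*x - 0.95*(14.12*x - 0.08)*(28.24*x - 0.16) + 39.03474)/(7.06*x^2 - 0.08*x + 2.91)^3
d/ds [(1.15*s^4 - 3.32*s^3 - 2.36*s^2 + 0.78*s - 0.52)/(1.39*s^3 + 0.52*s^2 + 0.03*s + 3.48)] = (1.5985*s^6 + 1.196*s^5 + 1.6575*s^4 + 13.6404*s^3 - 32.9688*s^2 - 15.8848*s + 2.73)/(1.9321*s^6 + 1.4456*s^5 + 0.3538*s^4 + 9.7056*s^3 + 3.6201*s^2 + 0.2088*s + 12.1104)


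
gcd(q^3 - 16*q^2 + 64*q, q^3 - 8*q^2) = q^2 - 8*q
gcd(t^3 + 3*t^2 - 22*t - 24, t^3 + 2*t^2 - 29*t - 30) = t^2 + 7*t + 6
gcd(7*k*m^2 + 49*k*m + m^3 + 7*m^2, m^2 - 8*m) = m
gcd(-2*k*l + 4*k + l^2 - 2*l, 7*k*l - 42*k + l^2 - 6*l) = 1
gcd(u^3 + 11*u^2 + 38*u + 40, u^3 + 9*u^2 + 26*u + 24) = u^2 + 6*u + 8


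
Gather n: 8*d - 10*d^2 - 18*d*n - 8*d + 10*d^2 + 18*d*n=0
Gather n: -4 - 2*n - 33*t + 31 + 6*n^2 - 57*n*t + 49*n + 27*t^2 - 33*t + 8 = 6*n^2 + n*(47 - 57*t) + 27*t^2 - 66*t + 35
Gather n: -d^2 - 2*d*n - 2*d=-d^2 - 2*d*n - 2*d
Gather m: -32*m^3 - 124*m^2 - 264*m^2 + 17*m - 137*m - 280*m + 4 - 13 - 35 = -32*m^3 - 388*m^2 - 400*m - 44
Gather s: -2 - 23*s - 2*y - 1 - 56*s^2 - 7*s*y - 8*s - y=-56*s^2 + s*(-7*y - 31) - 3*y - 3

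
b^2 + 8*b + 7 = (b + 1)*(b + 7)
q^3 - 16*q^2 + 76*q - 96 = (q - 8)*(q - 6)*(q - 2)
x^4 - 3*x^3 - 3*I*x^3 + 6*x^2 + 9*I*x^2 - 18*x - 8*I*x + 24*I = (x - 3)*(x - 4*I)*(x - I)*(x + 2*I)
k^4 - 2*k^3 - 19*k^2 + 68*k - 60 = (k - 3)*(k - 2)^2*(k + 5)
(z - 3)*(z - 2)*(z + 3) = z^3 - 2*z^2 - 9*z + 18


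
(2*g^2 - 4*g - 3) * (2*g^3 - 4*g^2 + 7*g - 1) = 4*g^5 - 16*g^4 + 24*g^3 - 18*g^2 - 17*g + 3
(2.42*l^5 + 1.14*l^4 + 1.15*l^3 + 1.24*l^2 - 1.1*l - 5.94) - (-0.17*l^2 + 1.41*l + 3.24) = 2.42*l^5 + 1.14*l^4 + 1.15*l^3 + 1.41*l^2 - 2.51*l - 9.18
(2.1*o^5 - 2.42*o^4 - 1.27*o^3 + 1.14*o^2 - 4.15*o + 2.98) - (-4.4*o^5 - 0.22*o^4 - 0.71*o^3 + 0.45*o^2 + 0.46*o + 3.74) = 6.5*o^5 - 2.2*o^4 - 0.56*o^3 + 0.69*o^2 - 4.61*o - 0.76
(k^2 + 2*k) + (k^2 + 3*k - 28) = 2*k^2 + 5*k - 28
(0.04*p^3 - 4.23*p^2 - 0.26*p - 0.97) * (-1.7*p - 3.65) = -0.068*p^4 + 7.045*p^3 + 15.8815*p^2 + 2.598*p + 3.5405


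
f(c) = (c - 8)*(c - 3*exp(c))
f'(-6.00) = -19.90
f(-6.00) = 84.10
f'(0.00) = 13.00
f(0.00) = 24.00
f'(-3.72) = -14.66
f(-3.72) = 44.45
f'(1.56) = 72.78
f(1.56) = 81.89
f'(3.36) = 313.10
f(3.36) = 385.16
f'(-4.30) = -16.14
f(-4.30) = 53.39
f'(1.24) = 54.19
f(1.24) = 61.70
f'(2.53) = 165.40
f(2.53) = 192.16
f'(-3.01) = -12.54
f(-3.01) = 34.77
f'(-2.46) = -10.50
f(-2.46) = 28.41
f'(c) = c + (1 - 3*exp(c))*(c - 8) - 3*exp(c) = c - (c - 8)*(3*exp(c) - 1) - 3*exp(c)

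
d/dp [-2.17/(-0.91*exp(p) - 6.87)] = -1.9747*exp(p)/(0.91*exp(p) + 6.87)^2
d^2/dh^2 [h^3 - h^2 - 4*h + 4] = 6*h - 2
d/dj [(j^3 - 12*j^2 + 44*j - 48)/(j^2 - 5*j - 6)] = (j^2 + 2*j - 14)/(j^2 + 2*j + 1)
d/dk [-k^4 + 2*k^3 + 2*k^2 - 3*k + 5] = -4*k^3 + 6*k^2 + 4*k - 3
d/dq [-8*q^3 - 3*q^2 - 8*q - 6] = -24*q^2 - 6*q - 8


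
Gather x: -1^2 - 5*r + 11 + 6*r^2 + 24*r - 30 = 6*r^2 + 19*r - 20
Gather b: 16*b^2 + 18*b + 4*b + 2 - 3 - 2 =16*b^2 + 22*b - 3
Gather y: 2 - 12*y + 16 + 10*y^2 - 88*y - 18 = 10*y^2 - 100*y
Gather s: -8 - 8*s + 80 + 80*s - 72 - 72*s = 0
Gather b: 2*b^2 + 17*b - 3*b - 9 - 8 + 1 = 2*b^2 + 14*b - 16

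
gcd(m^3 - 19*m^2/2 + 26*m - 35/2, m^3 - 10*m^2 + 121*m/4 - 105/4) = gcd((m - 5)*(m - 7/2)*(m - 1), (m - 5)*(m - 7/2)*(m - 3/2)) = m^2 - 17*m/2 + 35/2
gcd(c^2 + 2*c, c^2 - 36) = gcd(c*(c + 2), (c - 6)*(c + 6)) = 1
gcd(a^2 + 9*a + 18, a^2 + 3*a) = a + 3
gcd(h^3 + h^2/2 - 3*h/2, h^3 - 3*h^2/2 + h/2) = h^2 - h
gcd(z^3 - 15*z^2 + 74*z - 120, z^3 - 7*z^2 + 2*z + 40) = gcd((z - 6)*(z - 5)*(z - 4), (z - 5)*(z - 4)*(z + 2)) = z^2 - 9*z + 20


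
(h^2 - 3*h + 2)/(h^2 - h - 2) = (h - 1)/(h + 1)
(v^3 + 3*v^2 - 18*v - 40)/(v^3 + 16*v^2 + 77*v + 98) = (v^2 + v - 20)/(v^2 + 14*v + 49)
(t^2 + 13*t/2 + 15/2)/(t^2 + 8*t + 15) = (t + 3/2)/(t + 3)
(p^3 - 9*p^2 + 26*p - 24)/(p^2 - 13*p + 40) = (p^3 - 9*p^2 + 26*p - 24)/(p^2 - 13*p + 40)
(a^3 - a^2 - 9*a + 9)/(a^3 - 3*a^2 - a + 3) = (a + 3)/(a + 1)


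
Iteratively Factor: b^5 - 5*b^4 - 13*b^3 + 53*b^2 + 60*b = (b - 5)*(b^4 - 13*b^2 - 12*b) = (b - 5)*(b - 4)*(b^3 + 4*b^2 + 3*b) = b*(b - 5)*(b - 4)*(b^2 + 4*b + 3) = b*(b - 5)*(b - 4)*(b + 1)*(b + 3)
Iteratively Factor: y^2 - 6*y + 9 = (y - 3)*(y - 3)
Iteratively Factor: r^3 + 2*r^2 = (r)*(r^2 + 2*r) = r^2*(r + 2)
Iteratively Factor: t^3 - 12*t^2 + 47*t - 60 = (t - 3)*(t^2 - 9*t + 20) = (t - 4)*(t - 3)*(t - 5)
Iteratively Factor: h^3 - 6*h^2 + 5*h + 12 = (h - 3)*(h^2 - 3*h - 4) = (h - 3)*(h + 1)*(h - 4)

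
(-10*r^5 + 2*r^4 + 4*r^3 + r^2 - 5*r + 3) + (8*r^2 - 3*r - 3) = -10*r^5 + 2*r^4 + 4*r^3 + 9*r^2 - 8*r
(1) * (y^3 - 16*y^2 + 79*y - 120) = y^3 - 16*y^2 + 79*y - 120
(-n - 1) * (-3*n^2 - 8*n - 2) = 3*n^3 + 11*n^2 + 10*n + 2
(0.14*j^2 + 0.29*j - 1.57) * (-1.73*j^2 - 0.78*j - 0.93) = -0.2422*j^4 - 0.6109*j^3 + 2.3597*j^2 + 0.9549*j + 1.4601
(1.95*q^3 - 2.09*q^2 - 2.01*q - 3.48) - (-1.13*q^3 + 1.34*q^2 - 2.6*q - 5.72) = 3.08*q^3 - 3.43*q^2 + 0.59*q + 2.24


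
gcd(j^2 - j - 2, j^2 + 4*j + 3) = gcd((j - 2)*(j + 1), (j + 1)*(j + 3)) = j + 1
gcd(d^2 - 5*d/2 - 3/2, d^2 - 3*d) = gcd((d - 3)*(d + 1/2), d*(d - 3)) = d - 3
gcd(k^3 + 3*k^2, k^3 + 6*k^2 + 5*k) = k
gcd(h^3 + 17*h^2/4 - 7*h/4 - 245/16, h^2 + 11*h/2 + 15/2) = h + 5/2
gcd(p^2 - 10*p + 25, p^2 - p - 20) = p - 5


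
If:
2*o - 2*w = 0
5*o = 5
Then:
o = 1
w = 1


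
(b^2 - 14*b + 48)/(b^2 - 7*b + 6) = (b - 8)/(b - 1)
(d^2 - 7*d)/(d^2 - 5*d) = (d - 7)/(d - 5)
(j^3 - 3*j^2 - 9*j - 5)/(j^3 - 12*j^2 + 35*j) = (j^2 + 2*j + 1)/(j*(j - 7))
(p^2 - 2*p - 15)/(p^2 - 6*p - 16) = (-p^2 + 2*p + 15)/(-p^2 + 6*p + 16)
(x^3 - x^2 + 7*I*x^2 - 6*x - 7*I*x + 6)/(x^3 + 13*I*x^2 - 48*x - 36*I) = (x - 1)/(x + 6*I)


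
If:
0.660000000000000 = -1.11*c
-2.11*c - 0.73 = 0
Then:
No Solution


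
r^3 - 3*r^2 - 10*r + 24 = (r - 4)*(r - 2)*(r + 3)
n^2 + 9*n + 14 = (n + 2)*(n + 7)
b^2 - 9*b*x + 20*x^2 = (b - 5*x)*(b - 4*x)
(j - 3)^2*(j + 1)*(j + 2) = j^4 - 3*j^3 - 7*j^2 + 15*j + 18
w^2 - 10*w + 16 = (w - 8)*(w - 2)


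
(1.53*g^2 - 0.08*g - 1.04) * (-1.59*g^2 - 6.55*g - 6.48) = -2.4327*g^4 - 9.8943*g^3 - 7.7368*g^2 + 7.3304*g + 6.7392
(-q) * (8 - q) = q^2 - 8*q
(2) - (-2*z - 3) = 2*z + 5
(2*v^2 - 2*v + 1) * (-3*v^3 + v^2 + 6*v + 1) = -6*v^5 + 8*v^4 + 7*v^3 - 9*v^2 + 4*v + 1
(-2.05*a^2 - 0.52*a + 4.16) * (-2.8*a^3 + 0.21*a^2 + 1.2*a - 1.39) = 5.74*a^5 + 1.0255*a^4 - 14.2172*a^3 + 3.0991*a^2 + 5.7148*a - 5.7824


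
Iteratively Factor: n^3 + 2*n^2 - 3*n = (n + 3)*(n^2 - n) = n*(n + 3)*(n - 1)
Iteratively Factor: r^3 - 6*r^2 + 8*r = (r)*(r^2 - 6*r + 8) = r*(r - 4)*(r - 2)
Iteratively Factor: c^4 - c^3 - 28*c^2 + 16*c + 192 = (c - 4)*(c^3 + 3*c^2 - 16*c - 48) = (c - 4)*(c + 4)*(c^2 - c - 12) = (c - 4)^2*(c + 4)*(c + 3)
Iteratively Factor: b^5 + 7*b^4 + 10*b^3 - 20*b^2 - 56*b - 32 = (b + 2)*(b^4 + 5*b^3 - 20*b - 16) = (b - 2)*(b + 2)*(b^3 + 7*b^2 + 14*b + 8) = (b - 2)*(b + 1)*(b + 2)*(b^2 + 6*b + 8) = (b - 2)*(b + 1)*(b + 2)*(b + 4)*(b + 2)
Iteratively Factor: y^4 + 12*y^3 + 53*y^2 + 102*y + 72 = (y + 3)*(y^3 + 9*y^2 + 26*y + 24) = (y + 3)*(y + 4)*(y^2 + 5*y + 6) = (y + 3)^2*(y + 4)*(y + 2)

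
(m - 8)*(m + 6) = m^2 - 2*m - 48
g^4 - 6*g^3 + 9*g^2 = g^2*(g - 3)^2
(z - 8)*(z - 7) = z^2 - 15*z + 56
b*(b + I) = b^2 + I*b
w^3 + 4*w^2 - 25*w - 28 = (w - 4)*(w + 1)*(w + 7)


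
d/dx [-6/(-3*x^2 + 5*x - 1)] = 6*(5 - 6*x)/(3*x^2 - 5*x + 1)^2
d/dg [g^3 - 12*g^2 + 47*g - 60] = 3*g^2 - 24*g + 47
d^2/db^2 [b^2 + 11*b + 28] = 2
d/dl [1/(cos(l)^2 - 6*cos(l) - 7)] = 2*(cos(l) - 3)*sin(l)/(sin(l)^2 + 6*cos(l) + 6)^2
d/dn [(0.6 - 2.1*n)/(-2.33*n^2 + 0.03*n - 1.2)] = (-4.893*n^2 + 2.796*n + 2.502)/(5.4289*n^4 - 0.1398*n^3 + 5.5929*n^2 - 0.072*n + 1.44)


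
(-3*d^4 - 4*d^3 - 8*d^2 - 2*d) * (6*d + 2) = -18*d^5 - 30*d^4 - 56*d^3 - 28*d^2 - 4*d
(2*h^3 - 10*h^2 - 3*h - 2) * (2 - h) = -2*h^4 + 14*h^3 - 17*h^2 - 4*h - 4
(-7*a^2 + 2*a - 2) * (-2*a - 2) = 14*a^3 + 10*a^2 + 4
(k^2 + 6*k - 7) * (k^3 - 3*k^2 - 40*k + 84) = k^5 + 3*k^4 - 65*k^3 - 135*k^2 + 784*k - 588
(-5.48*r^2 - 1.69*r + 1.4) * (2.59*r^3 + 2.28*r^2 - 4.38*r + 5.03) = -14.1932*r^5 - 16.8715*r^4 + 23.7752*r^3 - 16.9702*r^2 - 14.6327*r + 7.042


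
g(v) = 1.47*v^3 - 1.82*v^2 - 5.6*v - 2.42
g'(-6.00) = 175.00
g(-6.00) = -351.86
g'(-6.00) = 175.00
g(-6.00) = -351.86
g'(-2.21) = 23.98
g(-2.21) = -14.80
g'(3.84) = 45.45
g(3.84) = 32.47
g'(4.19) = 56.57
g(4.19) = 50.30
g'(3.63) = 39.30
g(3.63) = 23.58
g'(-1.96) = 18.48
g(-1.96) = -9.50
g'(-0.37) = -3.65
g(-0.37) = -0.67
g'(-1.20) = 5.12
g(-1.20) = -0.86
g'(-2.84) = 40.31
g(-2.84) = -34.87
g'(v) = 4.41*v^2 - 3.64*v - 5.6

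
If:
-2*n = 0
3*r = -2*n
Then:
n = 0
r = 0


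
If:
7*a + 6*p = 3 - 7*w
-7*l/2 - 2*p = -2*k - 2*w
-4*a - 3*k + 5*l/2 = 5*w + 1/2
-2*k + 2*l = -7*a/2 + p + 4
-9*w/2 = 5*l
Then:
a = 653/2500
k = -13577/7500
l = -603/1250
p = -6451/15000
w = 67/125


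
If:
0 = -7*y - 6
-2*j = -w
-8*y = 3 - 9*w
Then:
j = -3/14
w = -3/7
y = -6/7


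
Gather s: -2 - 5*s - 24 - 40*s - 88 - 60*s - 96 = -105*s - 210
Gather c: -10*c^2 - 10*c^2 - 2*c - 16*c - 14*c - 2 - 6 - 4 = -20*c^2 - 32*c - 12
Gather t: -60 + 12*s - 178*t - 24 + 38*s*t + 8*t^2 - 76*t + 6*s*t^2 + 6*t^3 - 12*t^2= 12*s + 6*t^3 + t^2*(6*s - 4) + t*(38*s - 254) - 84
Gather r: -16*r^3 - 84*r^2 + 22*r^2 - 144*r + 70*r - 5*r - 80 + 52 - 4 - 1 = -16*r^3 - 62*r^2 - 79*r - 33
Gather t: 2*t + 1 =2*t + 1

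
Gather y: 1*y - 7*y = -6*y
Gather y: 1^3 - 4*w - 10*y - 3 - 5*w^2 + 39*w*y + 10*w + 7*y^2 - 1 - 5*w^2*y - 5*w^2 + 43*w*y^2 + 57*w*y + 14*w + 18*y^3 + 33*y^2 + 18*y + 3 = -10*w^2 + 20*w + 18*y^3 + y^2*(43*w + 40) + y*(-5*w^2 + 96*w + 8)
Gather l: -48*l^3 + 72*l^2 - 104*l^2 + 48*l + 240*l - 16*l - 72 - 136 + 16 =-48*l^3 - 32*l^2 + 272*l - 192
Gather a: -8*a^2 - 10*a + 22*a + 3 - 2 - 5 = -8*a^2 + 12*a - 4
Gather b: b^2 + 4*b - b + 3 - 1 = b^2 + 3*b + 2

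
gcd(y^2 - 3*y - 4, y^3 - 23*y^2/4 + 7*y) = y - 4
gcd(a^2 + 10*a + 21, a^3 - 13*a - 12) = a + 3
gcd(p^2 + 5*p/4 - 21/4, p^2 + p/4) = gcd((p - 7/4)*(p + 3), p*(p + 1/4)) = 1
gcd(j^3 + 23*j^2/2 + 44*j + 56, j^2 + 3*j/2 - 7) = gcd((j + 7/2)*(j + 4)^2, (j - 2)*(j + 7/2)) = j + 7/2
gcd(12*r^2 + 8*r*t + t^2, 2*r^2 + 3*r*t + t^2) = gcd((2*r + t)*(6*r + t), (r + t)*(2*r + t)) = 2*r + t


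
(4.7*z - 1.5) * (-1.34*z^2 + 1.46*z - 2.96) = -6.298*z^3 + 8.872*z^2 - 16.102*z + 4.44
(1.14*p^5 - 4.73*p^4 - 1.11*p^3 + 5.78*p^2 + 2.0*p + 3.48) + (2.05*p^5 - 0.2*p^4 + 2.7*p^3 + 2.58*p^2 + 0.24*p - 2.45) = 3.19*p^5 - 4.93*p^4 + 1.59*p^3 + 8.36*p^2 + 2.24*p + 1.03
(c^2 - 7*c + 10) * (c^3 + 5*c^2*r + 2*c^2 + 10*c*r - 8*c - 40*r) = c^5 + 5*c^4*r - 5*c^4 - 25*c^3*r - 12*c^3 - 60*c^2*r + 76*c^2 + 380*c*r - 80*c - 400*r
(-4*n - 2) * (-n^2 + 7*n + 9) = 4*n^3 - 26*n^2 - 50*n - 18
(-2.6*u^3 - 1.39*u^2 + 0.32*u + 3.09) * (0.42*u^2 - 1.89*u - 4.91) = -1.092*u^5 + 4.3302*u^4 + 15.5275*u^3 + 7.5179*u^2 - 7.4113*u - 15.1719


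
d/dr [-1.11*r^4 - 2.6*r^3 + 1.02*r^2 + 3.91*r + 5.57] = -4.44*r^3 - 7.8*r^2 + 2.04*r + 3.91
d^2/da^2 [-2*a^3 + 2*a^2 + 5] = 4 - 12*a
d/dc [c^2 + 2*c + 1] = 2*c + 2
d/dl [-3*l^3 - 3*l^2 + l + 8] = -9*l^2 - 6*l + 1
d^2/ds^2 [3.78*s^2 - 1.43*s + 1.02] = 7.56000000000000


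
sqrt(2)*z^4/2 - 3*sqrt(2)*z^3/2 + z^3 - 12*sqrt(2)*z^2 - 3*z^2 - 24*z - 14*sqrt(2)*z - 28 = (z - 7)*(z + 2)^2*(sqrt(2)*z/2 + 1)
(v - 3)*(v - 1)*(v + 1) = v^3 - 3*v^2 - v + 3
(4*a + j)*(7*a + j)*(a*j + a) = 28*a^3*j + 28*a^3 + 11*a^2*j^2 + 11*a^2*j + a*j^3 + a*j^2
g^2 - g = g*(g - 1)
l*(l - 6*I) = l^2 - 6*I*l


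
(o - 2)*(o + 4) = o^2 + 2*o - 8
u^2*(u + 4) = u^3 + 4*u^2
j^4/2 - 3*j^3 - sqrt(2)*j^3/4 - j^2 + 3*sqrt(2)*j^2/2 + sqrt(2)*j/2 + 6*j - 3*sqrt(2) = (j/2 + sqrt(2)/2)*(j - 6)*(j - sqrt(2))*(j - sqrt(2)/2)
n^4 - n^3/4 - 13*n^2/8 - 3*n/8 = n*(n - 3/2)*(n + 1/4)*(n + 1)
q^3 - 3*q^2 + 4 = (q - 2)^2*(q + 1)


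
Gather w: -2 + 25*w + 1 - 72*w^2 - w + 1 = -72*w^2 + 24*w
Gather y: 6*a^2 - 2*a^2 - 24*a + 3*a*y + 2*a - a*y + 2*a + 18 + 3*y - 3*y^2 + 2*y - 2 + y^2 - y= 4*a^2 - 20*a - 2*y^2 + y*(2*a + 4) + 16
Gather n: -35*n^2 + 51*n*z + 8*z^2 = -35*n^2 + 51*n*z + 8*z^2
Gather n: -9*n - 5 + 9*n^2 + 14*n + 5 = 9*n^2 + 5*n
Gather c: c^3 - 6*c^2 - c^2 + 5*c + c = c^3 - 7*c^2 + 6*c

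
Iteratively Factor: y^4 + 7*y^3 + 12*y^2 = (y)*(y^3 + 7*y^2 + 12*y) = y*(y + 3)*(y^2 + 4*y) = y^2*(y + 3)*(y + 4)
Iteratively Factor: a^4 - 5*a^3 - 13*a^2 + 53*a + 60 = (a - 4)*(a^3 - a^2 - 17*a - 15) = (a - 4)*(a + 3)*(a^2 - 4*a - 5) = (a - 5)*(a - 4)*(a + 3)*(a + 1)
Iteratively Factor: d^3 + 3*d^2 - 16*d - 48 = (d + 3)*(d^2 - 16) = (d + 3)*(d + 4)*(d - 4)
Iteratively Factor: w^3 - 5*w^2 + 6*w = (w)*(w^2 - 5*w + 6) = w*(w - 2)*(w - 3)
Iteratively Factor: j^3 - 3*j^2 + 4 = (j - 2)*(j^2 - j - 2) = (j - 2)^2*(j + 1)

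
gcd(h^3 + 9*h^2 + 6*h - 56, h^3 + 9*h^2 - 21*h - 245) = h + 7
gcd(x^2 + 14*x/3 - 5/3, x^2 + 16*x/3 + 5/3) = x + 5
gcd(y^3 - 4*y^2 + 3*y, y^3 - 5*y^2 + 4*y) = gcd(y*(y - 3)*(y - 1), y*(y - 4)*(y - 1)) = y^2 - y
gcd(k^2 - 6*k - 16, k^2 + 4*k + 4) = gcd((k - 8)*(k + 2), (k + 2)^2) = k + 2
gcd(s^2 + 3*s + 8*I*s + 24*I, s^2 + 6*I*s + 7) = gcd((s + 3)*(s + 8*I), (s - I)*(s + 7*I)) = 1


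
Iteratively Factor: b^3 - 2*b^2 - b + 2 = (b + 1)*(b^2 - 3*b + 2) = (b - 2)*(b + 1)*(b - 1)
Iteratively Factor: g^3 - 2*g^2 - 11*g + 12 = (g + 3)*(g^2 - 5*g + 4) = (g - 1)*(g + 3)*(g - 4)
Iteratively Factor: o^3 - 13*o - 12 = (o + 1)*(o^2 - o - 12) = (o - 4)*(o + 1)*(o + 3)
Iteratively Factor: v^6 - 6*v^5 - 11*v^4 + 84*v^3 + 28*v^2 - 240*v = (v - 5)*(v^5 - v^4 - 16*v^3 + 4*v^2 + 48*v) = (v - 5)*(v + 2)*(v^4 - 3*v^3 - 10*v^2 + 24*v) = (v - 5)*(v + 2)*(v + 3)*(v^3 - 6*v^2 + 8*v) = (v - 5)*(v - 2)*(v + 2)*(v + 3)*(v^2 - 4*v) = v*(v - 5)*(v - 2)*(v + 2)*(v + 3)*(v - 4)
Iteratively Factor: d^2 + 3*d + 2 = (d + 1)*(d + 2)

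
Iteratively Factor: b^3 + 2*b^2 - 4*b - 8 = (b + 2)*(b^2 - 4) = (b + 2)^2*(b - 2)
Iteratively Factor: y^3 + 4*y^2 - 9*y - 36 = (y + 4)*(y^2 - 9) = (y + 3)*(y + 4)*(y - 3)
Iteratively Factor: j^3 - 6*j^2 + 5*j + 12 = (j - 4)*(j^2 - 2*j - 3) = (j - 4)*(j - 3)*(j + 1)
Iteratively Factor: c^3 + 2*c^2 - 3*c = (c - 1)*(c^2 + 3*c) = (c - 1)*(c + 3)*(c)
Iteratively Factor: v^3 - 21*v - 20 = (v + 1)*(v^2 - v - 20) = (v + 1)*(v + 4)*(v - 5)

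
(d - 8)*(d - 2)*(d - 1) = d^3 - 11*d^2 + 26*d - 16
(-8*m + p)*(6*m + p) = -48*m^2 - 2*m*p + p^2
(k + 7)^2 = k^2 + 14*k + 49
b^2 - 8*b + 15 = (b - 5)*(b - 3)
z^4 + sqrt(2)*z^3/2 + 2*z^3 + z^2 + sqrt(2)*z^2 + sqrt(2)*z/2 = z*(z + 1)^2*(z + sqrt(2)/2)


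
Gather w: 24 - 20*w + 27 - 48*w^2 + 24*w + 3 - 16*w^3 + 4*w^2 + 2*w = -16*w^3 - 44*w^2 + 6*w + 54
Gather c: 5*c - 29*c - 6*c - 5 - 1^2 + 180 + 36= 210 - 30*c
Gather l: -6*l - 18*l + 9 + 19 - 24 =4 - 24*l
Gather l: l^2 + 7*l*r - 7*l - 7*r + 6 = l^2 + l*(7*r - 7) - 7*r + 6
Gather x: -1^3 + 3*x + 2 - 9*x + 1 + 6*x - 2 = 0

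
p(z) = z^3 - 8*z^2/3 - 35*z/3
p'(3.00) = -0.67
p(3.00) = -32.00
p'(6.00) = 64.33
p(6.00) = 50.00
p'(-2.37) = 17.82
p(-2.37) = -0.64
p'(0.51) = -13.61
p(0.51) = -6.51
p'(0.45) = -13.46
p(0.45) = -5.70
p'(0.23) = -12.73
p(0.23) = -2.81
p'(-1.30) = 0.34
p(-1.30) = 8.46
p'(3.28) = 3.12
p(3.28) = -31.67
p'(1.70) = -12.06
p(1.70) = -22.63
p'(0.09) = -12.12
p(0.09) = -1.07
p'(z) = 3*z^2 - 16*z/3 - 35/3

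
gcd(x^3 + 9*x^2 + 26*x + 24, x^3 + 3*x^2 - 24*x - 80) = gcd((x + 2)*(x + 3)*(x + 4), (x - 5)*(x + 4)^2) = x + 4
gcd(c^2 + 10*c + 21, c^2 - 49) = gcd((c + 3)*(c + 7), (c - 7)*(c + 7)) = c + 7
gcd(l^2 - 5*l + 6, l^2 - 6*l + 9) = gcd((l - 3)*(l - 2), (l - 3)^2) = l - 3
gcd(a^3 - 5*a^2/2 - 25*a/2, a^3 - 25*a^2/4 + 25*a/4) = a^2 - 5*a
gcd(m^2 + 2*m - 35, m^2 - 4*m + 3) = 1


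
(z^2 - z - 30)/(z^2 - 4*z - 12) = (z + 5)/(z + 2)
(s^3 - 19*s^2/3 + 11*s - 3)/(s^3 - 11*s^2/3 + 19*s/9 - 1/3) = 3*(s - 3)/(3*s - 1)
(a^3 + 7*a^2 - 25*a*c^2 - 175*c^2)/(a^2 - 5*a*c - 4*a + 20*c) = (a^2 + 5*a*c + 7*a + 35*c)/(a - 4)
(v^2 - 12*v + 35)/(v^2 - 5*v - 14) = (v - 5)/(v + 2)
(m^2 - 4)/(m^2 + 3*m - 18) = (m^2 - 4)/(m^2 + 3*m - 18)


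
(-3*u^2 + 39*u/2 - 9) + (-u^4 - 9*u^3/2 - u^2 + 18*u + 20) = -u^4 - 9*u^3/2 - 4*u^2 + 75*u/2 + 11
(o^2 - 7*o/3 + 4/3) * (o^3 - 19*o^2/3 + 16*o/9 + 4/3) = o^5 - 26*o^4/3 + 161*o^3/9 - 304*o^2/27 - 20*o/27 + 16/9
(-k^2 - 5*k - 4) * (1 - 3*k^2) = 3*k^4 + 15*k^3 + 11*k^2 - 5*k - 4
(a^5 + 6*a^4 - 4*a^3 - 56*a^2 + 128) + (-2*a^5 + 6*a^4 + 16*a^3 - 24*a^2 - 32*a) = -a^5 + 12*a^4 + 12*a^3 - 80*a^2 - 32*a + 128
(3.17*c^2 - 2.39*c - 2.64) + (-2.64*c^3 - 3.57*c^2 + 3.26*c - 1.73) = -2.64*c^3 - 0.4*c^2 + 0.87*c - 4.37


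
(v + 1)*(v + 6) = v^2 + 7*v + 6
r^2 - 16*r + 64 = (r - 8)^2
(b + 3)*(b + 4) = b^2 + 7*b + 12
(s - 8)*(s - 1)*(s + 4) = s^3 - 5*s^2 - 28*s + 32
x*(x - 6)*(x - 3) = x^3 - 9*x^2 + 18*x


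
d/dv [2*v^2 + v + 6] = 4*v + 1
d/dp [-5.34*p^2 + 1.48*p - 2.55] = 1.48 - 10.68*p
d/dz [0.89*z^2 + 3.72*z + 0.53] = 1.78*z + 3.72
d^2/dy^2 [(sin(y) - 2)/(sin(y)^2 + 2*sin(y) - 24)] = (-sin(y)^5 + 10*sin(y)^4 - 130*sin(y)^3 + 140*sin(y)^2 - 360*sin(y) - 16)/(sin(y)^2 + 2*sin(y) - 24)^3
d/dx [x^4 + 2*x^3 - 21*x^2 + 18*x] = 4*x^3 + 6*x^2 - 42*x + 18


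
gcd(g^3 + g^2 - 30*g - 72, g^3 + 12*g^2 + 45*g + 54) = g + 3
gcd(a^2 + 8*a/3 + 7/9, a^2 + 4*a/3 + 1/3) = a + 1/3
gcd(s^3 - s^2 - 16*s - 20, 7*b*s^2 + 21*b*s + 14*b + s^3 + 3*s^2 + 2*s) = s + 2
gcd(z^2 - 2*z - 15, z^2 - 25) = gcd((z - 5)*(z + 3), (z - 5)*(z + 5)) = z - 5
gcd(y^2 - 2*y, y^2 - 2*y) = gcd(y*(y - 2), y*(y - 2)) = y^2 - 2*y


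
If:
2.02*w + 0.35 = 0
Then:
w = -0.17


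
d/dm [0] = 0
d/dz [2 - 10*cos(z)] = 10*sin(z)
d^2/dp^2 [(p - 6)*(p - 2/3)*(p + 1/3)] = 6*p - 38/3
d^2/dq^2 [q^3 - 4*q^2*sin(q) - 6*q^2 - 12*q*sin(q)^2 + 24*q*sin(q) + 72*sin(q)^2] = 4*q^2*sin(q) - 24*q*sin(q) - 16*q*cos(q) - 24*q*cos(2*q) + 6*q - 8*sin(q) - 24*sin(2*q) + 48*cos(q) + 144*cos(2*q) - 12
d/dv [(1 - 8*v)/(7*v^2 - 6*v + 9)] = 2*(28*v^2 - 7*v - 33)/(49*v^4 - 84*v^3 + 162*v^2 - 108*v + 81)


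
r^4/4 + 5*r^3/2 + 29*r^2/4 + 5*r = r*(r/4 + 1)*(r + 1)*(r + 5)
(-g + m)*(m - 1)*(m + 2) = -g*m^2 - g*m + 2*g + m^3 + m^2 - 2*m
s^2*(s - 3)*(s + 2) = s^4 - s^3 - 6*s^2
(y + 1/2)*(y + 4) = y^2 + 9*y/2 + 2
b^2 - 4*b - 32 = (b - 8)*(b + 4)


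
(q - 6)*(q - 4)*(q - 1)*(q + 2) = q^4 - 9*q^3 + 12*q^2 + 44*q - 48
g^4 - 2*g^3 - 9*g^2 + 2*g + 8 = (g - 4)*(g - 1)*(g + 1)*(g + 2)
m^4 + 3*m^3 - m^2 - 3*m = m*(m - 1)*(m + 1)*(m + 3)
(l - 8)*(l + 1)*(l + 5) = l^3 - 2*l^2 - 43*l - 40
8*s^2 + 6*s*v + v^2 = (2*s + v)*(4*s + v)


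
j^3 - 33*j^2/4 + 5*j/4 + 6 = (j - 8)*(j - 1)*(j + 3/4)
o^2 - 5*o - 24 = (o - 8)*(o + 3)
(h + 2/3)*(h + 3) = h^2 + 11*h/3 + 2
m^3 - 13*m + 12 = (m - 3)*(m - 1)*(m + 4)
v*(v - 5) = v^2 - 5*v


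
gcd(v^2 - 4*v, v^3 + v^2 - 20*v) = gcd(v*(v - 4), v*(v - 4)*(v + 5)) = v^2 - 4*v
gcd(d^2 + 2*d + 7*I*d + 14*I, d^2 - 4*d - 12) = d + 2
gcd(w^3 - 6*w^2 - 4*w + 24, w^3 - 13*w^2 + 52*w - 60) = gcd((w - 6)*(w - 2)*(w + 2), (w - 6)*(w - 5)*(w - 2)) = w^2 - 8*w + 12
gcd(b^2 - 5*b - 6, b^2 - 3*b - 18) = b - 6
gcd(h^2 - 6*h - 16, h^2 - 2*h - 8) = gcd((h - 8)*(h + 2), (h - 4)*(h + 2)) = h + 2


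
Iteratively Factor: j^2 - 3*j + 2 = (j - 2)*(j - 1)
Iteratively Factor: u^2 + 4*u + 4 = (u + 2)*(u + 2)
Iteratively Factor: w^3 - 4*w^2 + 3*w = (w - 3)*(w^2 - w) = (w - 3)*(w - 1)*(w)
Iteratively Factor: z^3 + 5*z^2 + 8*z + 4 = (z + 2)*(z^2 + 3*z + 2) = (z + 2)^2*(z + 1)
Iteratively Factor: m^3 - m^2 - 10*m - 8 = (m - 4)*(m^2 + 3*m + 2) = (m - 4)*(m + 2)*(m + 1)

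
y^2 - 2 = (y - sqrt(2))*(y + sqrt(2))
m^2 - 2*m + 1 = (m - 1)^2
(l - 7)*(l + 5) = l^2 - 2*l - 35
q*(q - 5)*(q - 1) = q^3 - 6*q^2 + 5*q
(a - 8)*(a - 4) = a^2 - 12*a + 32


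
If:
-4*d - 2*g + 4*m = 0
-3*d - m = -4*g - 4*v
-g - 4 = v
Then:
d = v/8 - 7/2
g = -v - 4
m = -3*v/8 - 11/2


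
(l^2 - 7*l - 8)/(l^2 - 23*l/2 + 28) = 2*(l + 1)/(2*l - 7)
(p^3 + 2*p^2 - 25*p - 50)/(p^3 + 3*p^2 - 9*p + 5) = (p^2 - 3*p - 10)/(p^2 - 2*p + 1)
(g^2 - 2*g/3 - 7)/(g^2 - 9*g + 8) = (g^2 - 2*g/3 - 7)/(g^2 - 9*g + 8)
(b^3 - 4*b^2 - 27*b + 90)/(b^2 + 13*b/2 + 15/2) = 2*(b^2 - 9*b + 18)/(2*b + 3)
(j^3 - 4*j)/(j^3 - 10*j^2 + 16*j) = (j + 2)/(j - 8)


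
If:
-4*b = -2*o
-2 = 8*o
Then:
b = -1/8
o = -1/4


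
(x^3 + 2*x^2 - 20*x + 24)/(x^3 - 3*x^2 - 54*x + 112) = (x^2 + 4*x - 12)/(x^2 - x - 56)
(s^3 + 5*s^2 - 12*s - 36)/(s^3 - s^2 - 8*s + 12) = (s^3 + 5*s^2 - 12*s - 36)/(s^3 - s^2 - 8*s + 12)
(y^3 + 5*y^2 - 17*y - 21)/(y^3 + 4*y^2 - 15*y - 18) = (y + 7)/(y + 6)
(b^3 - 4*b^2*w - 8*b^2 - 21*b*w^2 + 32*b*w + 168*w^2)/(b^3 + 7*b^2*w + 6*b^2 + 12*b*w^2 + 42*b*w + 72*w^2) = (b^2 - 7*b*w - 8*b + 56*w)/(b^2 + 4*b*w + 6*b + 24*w)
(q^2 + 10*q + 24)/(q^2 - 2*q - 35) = (q^2 + 10*q + 24)/(q^2 - 2*q - 35)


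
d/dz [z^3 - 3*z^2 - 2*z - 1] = 3*z^2 - 6*z - 2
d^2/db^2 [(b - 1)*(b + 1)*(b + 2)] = 6*b + 4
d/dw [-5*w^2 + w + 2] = 1 - 10*w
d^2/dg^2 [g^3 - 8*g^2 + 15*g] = 6*g - 16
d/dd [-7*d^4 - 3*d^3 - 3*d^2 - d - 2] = -28*d^3 - 9*d^2 - 6*d - 1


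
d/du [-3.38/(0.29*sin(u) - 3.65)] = 0.9802*cos(u)/(0.29*sin(u) - 3.65)^2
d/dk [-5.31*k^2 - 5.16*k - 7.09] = -10.62*k - 5.16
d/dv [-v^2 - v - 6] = -2*v - 1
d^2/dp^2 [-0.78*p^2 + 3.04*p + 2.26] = -1.56000000000000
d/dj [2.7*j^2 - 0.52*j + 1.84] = 5.4*j - 0.52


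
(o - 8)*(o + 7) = o^2 - o - 56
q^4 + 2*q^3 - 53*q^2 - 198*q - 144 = (q - 8)*(q + 1)*(q + 3)*(q + 6)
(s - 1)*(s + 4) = s^2 + 3*s - 4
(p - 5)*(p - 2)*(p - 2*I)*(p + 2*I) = p^4 - 7*p^3 + 14*p^2 - 28*p + 40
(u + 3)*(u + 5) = u^2 + 8*u + 15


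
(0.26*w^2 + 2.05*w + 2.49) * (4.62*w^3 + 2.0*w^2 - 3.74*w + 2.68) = 1.2012*w^5 + 9.991*w^4 + 14.6314*w^3 - 1.9902*w^2 - 3.8186*w + 6.6732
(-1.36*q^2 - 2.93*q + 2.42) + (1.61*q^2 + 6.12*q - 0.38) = 0.25*q^2 + 3.19*q + 2.04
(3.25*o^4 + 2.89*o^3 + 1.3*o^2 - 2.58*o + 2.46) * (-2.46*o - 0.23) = -7.995*o^5 - 7.8569*o^4 - 3.8627*o^3 + 6.0478*o^2 - 5.4582*o - 0.5658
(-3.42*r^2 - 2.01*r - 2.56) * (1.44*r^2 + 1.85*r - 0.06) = -4.9248*r^4 - 9.2214*r^3 - 7.1997*r^2 - 4.6154*r + 0.1536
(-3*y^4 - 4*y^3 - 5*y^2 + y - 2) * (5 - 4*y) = 12*y^5 + y^4 - 29*y^2 + 13*y - 10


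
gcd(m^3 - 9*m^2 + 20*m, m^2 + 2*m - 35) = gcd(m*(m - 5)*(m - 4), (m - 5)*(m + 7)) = m - 5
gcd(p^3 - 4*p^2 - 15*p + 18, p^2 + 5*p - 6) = p - 1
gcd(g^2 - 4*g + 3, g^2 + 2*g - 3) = g - 1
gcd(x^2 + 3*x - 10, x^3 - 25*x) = x + 5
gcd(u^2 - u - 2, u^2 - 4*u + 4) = u - 2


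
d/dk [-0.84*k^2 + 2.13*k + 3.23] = 2.13 - 1.68*k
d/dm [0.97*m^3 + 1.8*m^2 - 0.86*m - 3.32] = 2.91*m^2 + 3.6*m - 0.86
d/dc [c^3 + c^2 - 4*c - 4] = 3*c^2 + 2*c - 4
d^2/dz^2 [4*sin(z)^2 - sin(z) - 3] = sin(z) + 8*cos(2*z)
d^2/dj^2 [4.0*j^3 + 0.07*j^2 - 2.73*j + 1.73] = 24.0*j + 0.14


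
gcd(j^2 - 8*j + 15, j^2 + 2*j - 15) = j - 3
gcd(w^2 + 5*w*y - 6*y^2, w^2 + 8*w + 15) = 1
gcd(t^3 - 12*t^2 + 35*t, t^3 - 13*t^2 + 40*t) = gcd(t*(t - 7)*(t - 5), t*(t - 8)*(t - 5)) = t^2 - 5*t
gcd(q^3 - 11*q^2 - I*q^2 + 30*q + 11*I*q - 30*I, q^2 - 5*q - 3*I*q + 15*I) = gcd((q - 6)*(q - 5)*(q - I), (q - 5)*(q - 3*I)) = q - 5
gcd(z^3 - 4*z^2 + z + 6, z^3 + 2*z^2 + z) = z + 1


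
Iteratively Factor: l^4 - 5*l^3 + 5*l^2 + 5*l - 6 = (l - 1)*(l^3 - 4*l^2 + l + 6) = (l - 1)*(l + 1)*(l^2 - 5*l + 6) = (l - 2)*(l - 1)*(l + 1)*(l - 3)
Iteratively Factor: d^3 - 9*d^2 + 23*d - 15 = (d - 1)*(d^2 - 8*d + 15) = (d - 3)*(d - 1)*(d - 5)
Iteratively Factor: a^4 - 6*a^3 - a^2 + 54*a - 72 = (a - 4)*(a^3 - 2*a^2 - 9*a + 18) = (a - 4)*(a - 3)*(a^2 + a - 6) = (a - 4)*(a - 3)*(a + 3)*(a - 2)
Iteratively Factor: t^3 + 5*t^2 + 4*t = (t + 1)*(t^2 + 4*t) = (t + 1)*(t + 4)*(t)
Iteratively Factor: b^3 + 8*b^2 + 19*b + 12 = (b + 4)*(b^2 + 4*b + 3) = (b + 3)*(b + 4)*(b + 1)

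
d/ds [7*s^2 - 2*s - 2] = 14*s - 2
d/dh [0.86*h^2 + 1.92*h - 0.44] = 1.72*h + 1.92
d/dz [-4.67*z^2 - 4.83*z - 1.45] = -9.34*z - 4.83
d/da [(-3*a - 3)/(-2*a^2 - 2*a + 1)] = 3*(-2*a^2 - 4*a - 3)/(4*a^4 + 8*a^3 - 4*a + 1)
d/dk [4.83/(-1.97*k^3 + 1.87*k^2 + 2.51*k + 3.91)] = (28.5453*k^2 - 18.0642*k - 12.1233)/(-1.97*k^3 + 1.87*k^2 + 2.51*k + 3.91)^2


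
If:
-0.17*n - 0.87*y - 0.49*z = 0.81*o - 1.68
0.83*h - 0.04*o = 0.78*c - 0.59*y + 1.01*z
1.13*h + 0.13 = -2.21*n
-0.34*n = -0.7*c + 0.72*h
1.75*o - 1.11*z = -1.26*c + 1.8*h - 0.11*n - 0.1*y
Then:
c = 35.7841550069004 - 51.4802133591872*z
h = 45.9008183891258 - 65.9816819110709*z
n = 33.7372400721765*z - 23.528472751001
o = 23.820868320715 - 33.6698749788945*z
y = 24.1922619777408*z - 15.6494976690908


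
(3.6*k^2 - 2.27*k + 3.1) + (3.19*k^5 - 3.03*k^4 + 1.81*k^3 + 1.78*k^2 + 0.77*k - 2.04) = 3.19*k^5 - 3.03*k^4 + 1.81*k^3 + 5.38*k^2 - 1.5*k + 1.06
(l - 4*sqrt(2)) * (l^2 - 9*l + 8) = l^3 - 9*l^2 - 4*sqrt(2)*l^2 + 8*l + 36*sqrt(2)*l - 32*sqrt(2)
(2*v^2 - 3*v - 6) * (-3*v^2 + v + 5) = -6*v^4 + 11*v^3 + 25*v^2 - 21*v - 30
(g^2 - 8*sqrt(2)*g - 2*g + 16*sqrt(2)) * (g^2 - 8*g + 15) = g^4 - 8*sqrt(2)*g^3 - 10*g^3 + 31*g^2 + 80*sqrt(2)*g^2 - 248*sqrt(2)*g - 30*g + 240*sqrt(2)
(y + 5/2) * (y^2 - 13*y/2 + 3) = y^3 - 4*y^2 - 53*y/4 + 15/2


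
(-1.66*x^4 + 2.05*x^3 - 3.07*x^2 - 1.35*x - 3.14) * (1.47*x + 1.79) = -2.4402*x^5 + 0.0420999999999996*x^4 - 0.843399999999999*x^3 - 7.4798*x^2 - 7.0323*x - 5.6206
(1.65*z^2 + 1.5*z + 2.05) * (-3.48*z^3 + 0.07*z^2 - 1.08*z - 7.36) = -5.742*z^5 - 5.1045*z^4 - 8.811*z^3 - 13.6205*z^2 - 13.254*z - 15.088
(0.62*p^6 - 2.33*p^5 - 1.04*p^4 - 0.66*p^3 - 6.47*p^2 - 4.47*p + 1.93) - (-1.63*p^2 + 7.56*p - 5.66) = 0.62*p^6 - 2.33*p^5 - 1.04*p^4 - 0.66*p^3 - 4.84*p^2 - 12.03*p + 7.59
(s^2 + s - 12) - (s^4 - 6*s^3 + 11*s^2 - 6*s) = -s^4 + 6*s^3 - 10*s^2 + 7*s - 12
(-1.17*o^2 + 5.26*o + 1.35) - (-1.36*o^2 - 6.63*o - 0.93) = 0.19*o^2 + 11.89*o + 2.28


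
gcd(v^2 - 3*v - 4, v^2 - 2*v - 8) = v - 4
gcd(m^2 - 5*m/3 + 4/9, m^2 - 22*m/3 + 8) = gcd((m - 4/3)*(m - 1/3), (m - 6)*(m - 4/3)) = m - 4/3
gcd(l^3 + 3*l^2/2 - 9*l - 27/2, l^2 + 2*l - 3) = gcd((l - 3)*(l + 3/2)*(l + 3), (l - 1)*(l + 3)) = l + 3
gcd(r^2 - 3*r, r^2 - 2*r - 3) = r - 3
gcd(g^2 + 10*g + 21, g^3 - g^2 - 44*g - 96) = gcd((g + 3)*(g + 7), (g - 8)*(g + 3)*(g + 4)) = g + 3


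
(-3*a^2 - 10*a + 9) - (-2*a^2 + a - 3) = -a^2 - 11*a + 12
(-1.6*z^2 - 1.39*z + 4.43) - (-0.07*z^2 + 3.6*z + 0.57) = -1.53*z^2 - 4.99*z + 3.86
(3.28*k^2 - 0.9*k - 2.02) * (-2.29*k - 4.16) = -7.5112*k^3 - 11.5838*k^2 + 8.3698*k + 8.4032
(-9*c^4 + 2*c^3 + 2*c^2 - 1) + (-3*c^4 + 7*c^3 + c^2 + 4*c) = -12*c^4 + 9*c^3 + 3*c^2 + 4*c - 1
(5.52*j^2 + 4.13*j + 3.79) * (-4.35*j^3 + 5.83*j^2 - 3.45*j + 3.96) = -24.012*j^5 + 14.2161*j^4 - 11.4526*j^3 + 29.7064*j^2 + 3.2793*j + 15.0084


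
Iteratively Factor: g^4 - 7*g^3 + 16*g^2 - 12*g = (g - 2)*(g^3 - 5*g^2 + 6*g) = (g - 2)^2*(g^2 - 3*g) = (g - 3)*(g - 2)^2*(g)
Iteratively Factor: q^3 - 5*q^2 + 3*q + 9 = (q + 1)*(q^2 - 6*q + 9) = (q - 3)*(q + 1)*(q - 3)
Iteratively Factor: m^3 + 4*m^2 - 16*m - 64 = (m - 4)*(m^2 + 8*m + 16) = (m - 4)*(m + 4)*(m + 4)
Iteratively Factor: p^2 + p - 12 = (p + 4)*(p - 3)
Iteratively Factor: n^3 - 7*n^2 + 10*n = (n)*(n^2 - 7*n + 10) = n*(n - 2)*(n - 5)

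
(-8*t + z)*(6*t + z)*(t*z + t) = -48*t^3*z - 48*t^3 - 2*t^2*z^2 - 2*t^2*z + t*z^3 + t*z^2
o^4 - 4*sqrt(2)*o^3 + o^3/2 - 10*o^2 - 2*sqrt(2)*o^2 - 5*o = o*(o + 1/2)*(o - 5*sqrt(2))*(o + sqrt(2))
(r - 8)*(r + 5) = r^2 - 3*r - 40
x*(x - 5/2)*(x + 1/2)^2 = x^4 - 3*x^3/2 - 9*x^2/4 - 5*x/8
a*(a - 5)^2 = a^3 - 10*a^2 + 25*a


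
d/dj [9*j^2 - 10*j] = 18*j - 10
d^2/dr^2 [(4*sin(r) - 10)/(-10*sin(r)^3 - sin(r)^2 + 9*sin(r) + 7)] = 2*(800*sin(r)^7 - 4440*sin(r)^6 - 1028*sin(r)^5 + 8598*sin(r)^4 - 2495*sin(r)^3 - 5021*sin(r)^2 + 2159*sin(r) + 1132)/(10*sin(r)^3 + sin(r)^2 - 9*sin(r) - 7)^3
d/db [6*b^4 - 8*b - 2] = 24*b^3 - 8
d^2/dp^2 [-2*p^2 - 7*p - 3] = -4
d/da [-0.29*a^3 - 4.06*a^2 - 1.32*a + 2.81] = -0.87*a^2 - 8.12*a - 1.32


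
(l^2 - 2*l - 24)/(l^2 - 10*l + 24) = (l + 4)/(l - 4)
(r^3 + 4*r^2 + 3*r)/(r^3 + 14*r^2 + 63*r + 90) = r*(r + 1)/(r^2 + 11*r + 30)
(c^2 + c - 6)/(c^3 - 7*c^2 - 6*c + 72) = (c - 2)/(c^2 - 10*c + 24)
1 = 1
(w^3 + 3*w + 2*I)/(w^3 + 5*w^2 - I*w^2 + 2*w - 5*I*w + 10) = (w + I)/(w + 5)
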